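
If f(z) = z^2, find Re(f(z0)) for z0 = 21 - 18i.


Step 1: z0 = 21 - 18i
Step 2: z0^2 = 21^2 - (-18)^2 - 756i
Step 3: real part = 441 - 324 = 117

117


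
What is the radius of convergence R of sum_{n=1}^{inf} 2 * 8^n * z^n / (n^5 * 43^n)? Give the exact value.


Step 1: General term a_n = 2 * 8^n / (n^5 * 43^n)
Step 2: By the root test, |a_n|^(1/n) = 2^(1/n) * 8 / (n^(5/n) * 43) -> 8/43 as n -> infinity (since 2^(1/n) -> 1 and n^(5/n) -> 1)
Step 3: R = 1/lim|a_n|^(1/n) = 43/8

43/8


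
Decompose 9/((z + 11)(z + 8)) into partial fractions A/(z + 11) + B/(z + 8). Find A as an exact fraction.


Step 1: Multiply both sides by (z + 11) and set z = -11
Step 2: A = 9 / (-11 + 8)
Step 3: A = 9 / (-3)
Step 4: A = -3

-3


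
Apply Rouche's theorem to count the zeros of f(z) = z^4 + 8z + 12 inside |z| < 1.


Step 1: On |z| = 1 the three terms have sizes |z^4| = 1^4 = 1, |8z| = 8*1 = 8, |12| = 12
Step 2: The dominant term is g(z) = 12; let h(z) = z^4 + 8z so f = g + h
Step 3: On |z| = 1: |g| = 12 and |h| <= 1 + 8 = 9
Step 4: Since 12 > 9, |h| < |g| on |z| = 1, so by Rouche f has the same number of zeros as g inside |z| < 1
Step 5: g(z) = 12 is a nonzero constant with no zeros inside |z| < 1. Answer = 0

0


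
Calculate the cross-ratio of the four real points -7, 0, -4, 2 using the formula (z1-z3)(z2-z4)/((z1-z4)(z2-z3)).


Step 1: (z1-z3)(z2-z4) = (-3) * (-2) = 6
Step 2: (z1-z4)(z2-z3) = (-9) * 4 = -36
Step 3: Cross-ratio = -6/36 = -1/6

-1/6


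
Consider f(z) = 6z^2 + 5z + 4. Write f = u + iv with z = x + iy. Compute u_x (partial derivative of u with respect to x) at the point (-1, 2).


Step 1: f(z) = 6(x+iy)^2 + 5(x+iy) + 4
Step 2: u = 6(x^2 - y^2) + 5x + 4
Step 3: u_x = 12x + 5
Step 4: At (-1, 2): u_x = -12 + 5 = -7

-7


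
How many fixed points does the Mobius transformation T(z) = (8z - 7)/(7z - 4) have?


Step 1: Fixed points satisfy T(z) = z
Step 2: 7z^2 - 12z + 7 = 0
Step 3: Discriminant = (-12)^2 - 4*7*7 = -52
Step 4: Number of fixed points = 2

2


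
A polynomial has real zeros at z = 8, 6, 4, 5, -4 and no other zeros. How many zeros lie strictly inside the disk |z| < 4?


Step 1: Check each root:
  z = 8: |8| = 8 >= 4
  z = 6: |6| = 6 >= 4
  z = 4: |4| = 4 >= 4
  z = 5: |5| = 5 >= 4
  z = -4: |-4| = 4 >= 4
Step 2: Count = 0

0


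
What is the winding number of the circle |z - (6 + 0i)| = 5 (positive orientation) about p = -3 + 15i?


Step 1: Center c = (6, 0), radius = 5
Step 2: |p - c|^2 = (-9)^2 + 15^2 = 306
Step 3: r^2 = 25
Step 4: |p-c| > r so winding number = 0

0


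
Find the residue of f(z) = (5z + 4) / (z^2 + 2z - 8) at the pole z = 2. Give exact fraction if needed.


Step 1: Q(z) = z^2 + 2z - 8 = (z - 2)(z + 4)
Step 2: Q'(z) = 2z + 2
Step 3: Q'(2) = 6, P(2) = 14
Step 4: Res = P(2)/Q'(2) = 14/6 = 7/3

7/3


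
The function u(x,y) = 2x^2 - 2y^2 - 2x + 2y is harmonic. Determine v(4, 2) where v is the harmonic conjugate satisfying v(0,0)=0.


Step 1: v_x = -u_y = 4y - 2
Step 2: v_y = u_x = 4x - 2
Step 3: v = 4xy - 2x - 2y + C
Step 4: v(0,0) = 0 => C = 0
Step 5: v(4, 2) = 20

20


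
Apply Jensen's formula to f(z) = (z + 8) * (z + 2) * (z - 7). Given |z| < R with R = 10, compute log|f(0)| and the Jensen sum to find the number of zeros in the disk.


Jensen's formula: (1/2pi)*integral log|f(Re^it)|dt = log|f(0)| + sum_{|a_k|<R} log(R/|a_k|)
Step 1: f(0) = 8 * 2 * (-7) = -112
Step 2: log|f(0)| = log|-8| + log|-2| + log|7| = 4.7185
Step 3: Zeros inside |z| < 10: -8, -2, 7
Step 4: Jensen sum = log(10/8) + log(10/2) + log(10/7) = 2.1893
Step 5: n(R) = number of terms in the Jensen sum = count of zeros inside |z| < 10 = 3

3


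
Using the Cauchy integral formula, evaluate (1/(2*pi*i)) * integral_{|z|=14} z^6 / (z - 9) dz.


Step 1: f(z) = z^6, a = 9 is inside |z| = 14
Step 2: By Cauchy integral formula: (1/(2pi*i)) * integral = f(a)
Step 3: f(9) = 9^6 = 531441

531441


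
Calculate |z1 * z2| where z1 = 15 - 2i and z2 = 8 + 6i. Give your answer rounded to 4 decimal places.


Step 1: |z1| = sqrt(15^2 + (-2)^2) = sqrt(229)
Step 2: |z2| = sqrt(8^2 + 6^2) = sqrt(100)
Step 3: |z1*z2| = |z1|*|z2| = sqrt(229) * sqrt(100) = sqrt(229 * 100) = sqrt(22900)
Step 4: = 151.3275

151.3275


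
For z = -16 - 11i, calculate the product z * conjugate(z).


Step 1: conj(z) = -16 + 11i
Step 2: z * conj(z) = (-16)^2 + (-11)^2
Step 3: = 256 + 121 = 377

377


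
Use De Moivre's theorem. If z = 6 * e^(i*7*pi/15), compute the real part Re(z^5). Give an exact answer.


Step 1: By De Moivre's theorem, z^5 = 6^5 * e^(i*5*7*pi/15) = 7776 * (cos(7*pi/3) + i*sin(7*pi/3))
Step 2: |z|^5 = 6^5 = 7776
Step 3: Reduce the angle mod 2*pi: 7*pi/3 - 2*pi = pi/3
Step 4: cos(pi/3) = 1/2
Step 5: Re(z^5) = 7776 * 1/2 = 3888

3888


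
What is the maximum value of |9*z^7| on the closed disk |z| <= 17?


Step 1: On |z| = 17, |f(z)| = 9 * |z|^7 = 9 * 17^7
Step 2: By maximum modulus principle, maximum is on boundary.
Step 3: Maximum = 9 * 410338673 = 3693048057

3693048057


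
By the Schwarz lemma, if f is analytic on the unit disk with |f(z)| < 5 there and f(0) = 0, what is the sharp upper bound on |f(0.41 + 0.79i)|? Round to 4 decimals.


Step 1: g = f/5 maps D -> D with g(0) = 0, so by the Schwarz lemma |g(z)| <= |z|, i.e. |f(z)| <= 5|z|; this is sharp (f(z) = 5z).
Step 2: |z0|^2 = 0.41^2 + 0.79^2 = 0.7922
Step 3: |z0| = sqrt(0.7922) = 0.890056
Step 4: Best bound = 5 * |z0| = 5 * 0.890056 = 4.4503

4.4503


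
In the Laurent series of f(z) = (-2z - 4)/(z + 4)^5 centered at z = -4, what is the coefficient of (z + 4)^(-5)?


Step 1: Write the numerator in powers of (z + 4): -2z - 4 = -2(z + 4) + (-2*(-4) - 4) = -2(z + 4) + 4
Step 2: Divide by (z + 4)^5: f(z) = 4(z + 4)^(-5) - 2(z + 4)^(-4)
Step 3: This finite sum is the Laurent series of f about z = -4.
Step 4: Coefficient of (z + 4)^(-5) = -2*(-4) - 4 = 4

4


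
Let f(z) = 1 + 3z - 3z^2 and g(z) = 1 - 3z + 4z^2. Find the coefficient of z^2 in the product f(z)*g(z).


Step 1: z^2 term in f*g comes from: (1)*(4z^2) + (3z)*(-3z) + (-3z^2)*(1)
Step 2: = 4 - 9 - 3
Step 3: = -8

-8


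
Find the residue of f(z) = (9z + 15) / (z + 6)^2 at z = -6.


Step 1: Pole of order 2 at z = -6
Step 2: Res = lim d/dz [(z + 6)^2 * f(z)] as z -> -6
Step 3: (z + 6)^2 * f(z) = 9z + 15
Step 4: d/dz[9z + 15] = 9

9


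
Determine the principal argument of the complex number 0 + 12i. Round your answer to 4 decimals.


Step 1: z = 0 + 12i
Step 2: arg(z) = atan2(12, 0)
Step 3: arg(z) = 1.5708

1.5708


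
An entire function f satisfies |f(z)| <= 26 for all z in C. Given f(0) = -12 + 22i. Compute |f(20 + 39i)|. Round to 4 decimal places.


Step 1: By Liouville's theorem, a bounded entire function is constant.
Step 2: f(z) = f(0) = -12 + 22i for all z.
Step 3: |f(w)| = |-12 + 22i| = sqrt(144 + 484)
Step 4: = 25.0599

25.0599


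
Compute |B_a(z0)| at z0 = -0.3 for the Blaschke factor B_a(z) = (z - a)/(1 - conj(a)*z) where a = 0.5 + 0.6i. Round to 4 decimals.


Step 1: Numerator z0 - a = -0.3 - (0.5 + 0.6i) = -0.8 - 0.6i
Step 2: Denominator 1 - conj(a)*z0 = 1 - (0.5 - 0.6i)*(-0.3) = 1.15 - 0.18i
Step 3: |z0 - a|^2 = (-0.8)^2 + (-0.6)^2 = 1; |1 - conj(a)*z0|^2 = 1.15^2 + (-0.18)^2 = 1.3549
Step 4: |B_a(-0.3)| = sqrt(1 / 1.3549) = sqrt(0.738062)
Step 5: = 0.8591

0.8591


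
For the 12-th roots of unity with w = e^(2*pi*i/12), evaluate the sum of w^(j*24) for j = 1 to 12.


Step 1: The sum sum_{j=1}^{n} w^(k*j) equals n if n | k, else 0.
Step 2: Here n = 12, k = 24
Step 3: Does n divide k? 12 | 24 -> True
Step 4: Sum = 12

12


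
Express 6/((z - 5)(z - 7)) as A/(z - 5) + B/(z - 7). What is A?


Step 1: Multiply both sides by (z - 5) and set z = 5
Step 2: A = 6 / (5 - 7)
Step 3: A = 6 / (-2)
Step 4: A = -3

-3


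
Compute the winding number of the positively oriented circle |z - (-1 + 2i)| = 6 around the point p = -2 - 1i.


Step 1: Center c = (-1, 2), radius = 6
Step 2: |p - c|^2 = (-1)^2 + (-3)^2 = 10
Step 3: r^2 = 36
Step 4: |p-c| < r so winding number = 1

1


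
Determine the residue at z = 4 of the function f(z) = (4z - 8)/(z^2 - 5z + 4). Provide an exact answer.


Step 1: Q(z) = z^2 - 5z + 4 = (z - 4)(z - 1)
Step 2: Q'(z) = 2z - 5
Step 3: Q'(4) = 3, P(4) = 8
Step 4: Res = P(4)/Q'(4) = 8/3 = 8/3

8/3


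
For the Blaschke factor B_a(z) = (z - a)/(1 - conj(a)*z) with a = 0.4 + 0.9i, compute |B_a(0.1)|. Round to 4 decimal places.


Step 1: Numerator z0 - a = 0.1 - (0.4 + 0.9i) = -0.3 - 0.9i
Step 2: Denominator 1 - conj(a)*z0 = 1 - (0.4 - 0.9i)*0.1 = 0.96 + 0.09i
Step 3: |z0 - a|^2 = (-0.3)^2 + (-0.9)^2 = 0.9; |1 - conj(a)*z0|^2 = 0.96^2 + 0.09^2 = 0.9297
Step 4: |B_a(0.1)| = sqrt(0.9 / 0.9297) = sqrt(0.968054)
Step 5: = 0.9839

0.9839


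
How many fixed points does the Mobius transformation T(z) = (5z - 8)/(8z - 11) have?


Step 1: Fixed points satisfy T(z) = z
Step 2: 8z^2 - 16z + 8 = 0
Step 3: Discriminant = (-16)^2 - 4*8*8 = 0
Step 4: Number of fixed points = 1

1


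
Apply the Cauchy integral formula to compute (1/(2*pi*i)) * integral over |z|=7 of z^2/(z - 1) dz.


Step 1: f(z) = z^2, a = 1 is inside |z| = 7
Step 2: By Cauchy integral formula: (1/(2pi*i)) * integral = f(a)
Step 3: f(1) = 1^2 = 1

1


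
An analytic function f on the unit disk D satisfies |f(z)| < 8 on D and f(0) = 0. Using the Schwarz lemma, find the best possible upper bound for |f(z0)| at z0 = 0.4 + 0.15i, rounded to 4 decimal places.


Step 1: g = f/8 maps D -> D with g(0) = 0, so by the Schwarz lemma |g(z)| <= |z|, i.e. |f(z)| <= 8|z|; this is sharp (f(z) = 8z).
Step 2: |z0|^2 = 0.4^2 + 0.15^2 = 0.1825
Step 3: |z0| = sqrt(0.1825) = 0.4272
Step 4: Best bound = 8 * |z0| = 8 * 0.4272 = 3.4176

3.4176


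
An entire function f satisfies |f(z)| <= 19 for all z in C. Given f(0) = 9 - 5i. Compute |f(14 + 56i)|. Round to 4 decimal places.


Step 1: By Liouville's theorem, a bounded entire function is constant.
Step 2: f(z) = f(0) = 9 - 5i for all z.
Step 3: |f(w)| = |9 - 5i| = sqrt(81 + 25)
Step 4: = 10.2956

10.2956


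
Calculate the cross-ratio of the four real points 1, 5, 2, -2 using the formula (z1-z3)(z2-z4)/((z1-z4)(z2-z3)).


Step 1: (z1-z3)(z2-z4) = (-1) * 7 = -7
Step 2: (z1-z4)(z2-z3) = 3 * 3 = 9
Step 3: Cross-ratio = -7/9 = -7/9

-7/9


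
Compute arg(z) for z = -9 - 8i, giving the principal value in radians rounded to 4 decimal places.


Step 1: z = -9 - 8i
Step 2: arg(z) = atan2(-8, -9)
Step 3: arg(z) = -2.415

-2.415


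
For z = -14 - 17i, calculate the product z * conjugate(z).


Step 1: conj(z) = -14 + 17i
Step 2: z * conj(z) = (-14)^2 + (-17)^2
Step 3: = 196 + 289 = 485

485


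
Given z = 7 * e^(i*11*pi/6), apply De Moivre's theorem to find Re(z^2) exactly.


Step 1: By De Moivre's theorem, z^2 = 7^2 * e^(i*2*11*pi/6) = 49 * (cos(11*pi/3) + i*sin(11*pi/3))
Step 2: |z|^2 = 7^2 = 49
Step 3: Reduce the angle mod 2*pi: 11*pi/3 - 2*pi = 5*pi/3
Step 4: cos(5*pi/3) = 1/2
Step 5: Re(z^2) = 49 * 1/2 = 49/2

49/2


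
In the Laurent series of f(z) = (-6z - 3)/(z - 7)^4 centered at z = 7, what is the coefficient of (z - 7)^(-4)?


Step 1: Write the numerator in powers of (z - 7): -6z - 3 = -6(z - 7) + (-6*7 - 3) = -6(z - 7) - 45
Step 2: Divide by (z - 7)^4: f(z) = -45(z - 7)^(-4) - 6(z - 7)^(-3)
Step 3: This finite sum is the Laurent series of f about z = 7.
Step 4: Coefficient of (z - 7)^(-4) = -6*7 - 3 = -45

-45


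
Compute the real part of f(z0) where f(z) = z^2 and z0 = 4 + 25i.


Step 1: z0 = 4 + 25i
Step 2: z0^2 = 4^2 - 25^2 + 200i
Step 3: real part = 16 - 625 = -609

-609


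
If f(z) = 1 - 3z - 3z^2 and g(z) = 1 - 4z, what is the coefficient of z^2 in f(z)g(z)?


Step 1: z^2 term in f*g comes from: (1)*(0) + (-3z)*(-4z) + (-3z^2)*(1)
Step 2: = 0 + 12 - 3
Step 3: = 9

9


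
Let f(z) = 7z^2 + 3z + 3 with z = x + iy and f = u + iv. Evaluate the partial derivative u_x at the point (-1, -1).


Step 1: f(z) = 7(x+iy)^2 + 3(x+iy) + 3
Step 2: u = 7(x^2 - y^2) + 3x + 3
Step 3: u_x = 14x + 3
Step 4: At (-1, -1): u_x = -14 + 3 = -11

-11


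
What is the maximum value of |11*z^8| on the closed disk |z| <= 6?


Step 1: On |z| = 6, |f(z)| = 11 * |z|^8 = 11 * 6^8
Step 2: By maximum modulus principle, maximum is on boundary.
Step 3: Maximum = 11 * 1679616 = 18475776

18475776


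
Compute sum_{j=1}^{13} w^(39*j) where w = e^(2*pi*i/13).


Step 1: The sum sum_{j=1}^{n} w^(k*j) equals n if n | k, else 0.
Step 2: Here n = 13, k = 39
Step 3: Does n divide k? 13 | 39 -> True
Step 4: Sum = 13

13


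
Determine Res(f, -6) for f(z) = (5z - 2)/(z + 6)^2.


Step 1: Pole of order 2 at z = -6
Step 2: Res = lim d/dz [(z + 6)^2 * f(z)] as z -> -6
Step 3: (z + 6)^2 * f(z) = 5z - 2
Step 4: d/dz[5z - 2] = 5

5


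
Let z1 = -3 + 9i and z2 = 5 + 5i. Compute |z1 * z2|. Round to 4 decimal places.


Step 1: |z1| = sqrt((-3)^2 + 9^2) = sqrt(90)
Step 2: |z2| = sqrt(5^2 + 5^2) = sqrt(50)
Step 3: |z1*z2| = |z1|*|z2| = sqrt(90) * sqrt(50) = sqrt(90 * 50) = sqrt(4500)
Step 4: = 67.082

67.082


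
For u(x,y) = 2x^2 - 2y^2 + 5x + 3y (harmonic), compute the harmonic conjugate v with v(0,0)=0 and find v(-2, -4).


Step 1: v_x = -u_y = 4y - 3
Step 2: v_y = u_x = 4x + 5
Step 3: v = 4xy - 3x + 5y + C
Step 4: v(0,0) = 0 => C = 0
Step 5: v(-2, -4) = 18

18


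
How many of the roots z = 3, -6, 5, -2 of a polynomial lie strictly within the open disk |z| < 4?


Step 1: Check each root:
  z = 3: |3| = 3 < 4
  z = -6: |-6| = 6 >= 4
  z = 5: |5| = 5 >= 4
  z = -2: |-2| = 2 < 4
Step 2: Count = 2

2


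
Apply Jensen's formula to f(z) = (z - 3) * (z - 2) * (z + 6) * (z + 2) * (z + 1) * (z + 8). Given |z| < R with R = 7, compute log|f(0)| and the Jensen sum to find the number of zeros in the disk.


Jensen's formula: (1/2pi)*integral log|f(Re^it)|dt = log|f(0)| + sum_{|a_k|<R} log(R/|a_k|)
Step 1: f(0) = (-3) * (-2) * 6 * 2 * 1 * 8 = 576
Step 2: log|f(0)| = log|3| + log|2| + log|-6| + log|-2| + log|-1| + log|-8| = 6.3561
Step 3: Zeros inside |z| < 7: 3, 2, -6, -2, -1
Step 4: Jensen sum = log(7/3) + log(7/2) + log(7/6) + log(7/2) + log(7/1) = 5.4529
Step 5: n(R) = number of terms in the Jensen sum = count of zeros inside |z| < 7 = 5

5


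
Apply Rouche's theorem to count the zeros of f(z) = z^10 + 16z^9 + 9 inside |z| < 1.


Step 1: On |z| = 1 the three terms have sizes |z^10| = 1^10 = 1, |16z^9| = 16*1^9 = 16, |9| = 9
Step 2: The dominant term is g(z) = 16z^9; let h(z) = z^10 + 9 so f = g + h
Step 3: On |z| = 1: |g| = 16 and |h| <= 1 + 9 = 10
Step 4: Since 16 > 10, |h| < |g| on |z| = 1, so by Rouche f has the same number of zeros as g inside |z| < 1
Step 5: g(z) = 16z^9 has 9 zeros (at the origin, multiplicity 9) inside |z| < 1. Answer = 9

9


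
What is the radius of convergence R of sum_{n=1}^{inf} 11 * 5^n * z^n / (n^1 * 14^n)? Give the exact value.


Step 1: General term a_n = 11 * 5^n / (n^1 * 14^n)
Step 2: By the root test, |a_n|^(1/n) = 11^(1/n) * 5 / (n^(1/n) * 14) -> 5/14 as n -> infinity (since 11^(1/n) -> 1 and n^(1/n) -> 1)
Step 3: R = 1/lim|a_n|^(1/n) = 14/5

14/5


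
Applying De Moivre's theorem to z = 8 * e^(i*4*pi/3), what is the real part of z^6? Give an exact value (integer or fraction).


Step 1: By De Moivre's theorem, z^6 = 8^6 * e^(i*6*4*pi/3) = 262144 * (cos(8*pi) + i*sin(8*pi))
Step 2: |z|^6 = 8^6 = 262144
Step 3: Reduce the angle mod 2*pi: 8*pi - 8*pi = 0
Step 4: cos(0) = 1
Step 5: Re(z^6) = 262144 * 1 = 262144

262144


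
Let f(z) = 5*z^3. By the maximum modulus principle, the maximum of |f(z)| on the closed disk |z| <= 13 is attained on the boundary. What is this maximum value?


Step 1: On |z| = 13, |f(z)| = 5 * |z|^3 = 5 * 13^3
Step 2: By maximum modulus principle, maximum is on boundary.
Step 3: Maximum = 5 * 2197 = 10985

10985


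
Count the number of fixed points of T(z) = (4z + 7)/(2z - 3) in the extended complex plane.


Step 1: Fixed points satisfy T(z) = z
Step 2: 2z^2 - 7z - 7 = 0
Step 3: Discriminant = (-7)^2 - 4*2*(-7) = 105
Step 4: Number of fixed points = 2

2


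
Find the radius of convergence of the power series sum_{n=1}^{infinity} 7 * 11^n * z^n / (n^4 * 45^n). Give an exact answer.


Step 1: General term a_n = 7 * 11^n / (n^4 * 45^n)
Step 2: By the root test, |a_n|^(1/n) = 7^(1/n) * 11 / (n^(4/n) * 45) -> 11/45 as n -> infinity (since 7^(1/n) -> 1 and n^(4/n) -> 1)
Step 3: R = 1/lim|a_n|^(1/n) = 45/11

45/11


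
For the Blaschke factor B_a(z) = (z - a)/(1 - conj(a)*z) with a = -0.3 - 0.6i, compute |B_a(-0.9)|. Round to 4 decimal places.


Step 1: Numerator z0 - a = -0.9 - (-0.3 - 0.6i) = -0.6 + 0.6i
Step 2: Denominator 1 - conj(a)*z0 = 1 - (-0.3 + 0.6i)*(-0.9) = 0.73 + 0.54i
Step 3: |z0 - a|^2 = (-0.6)^2 + 0.6^2 = 0.72; |1 - conj(a)*z0|^2 = 0.73^2 + 0.54^2 = 0.8245
Step 4: |B_a(-0.9)| = sqrt(0.72 / 0.8245) = sqrt(0.873257)
Step 5: = 0.9345

0.9345


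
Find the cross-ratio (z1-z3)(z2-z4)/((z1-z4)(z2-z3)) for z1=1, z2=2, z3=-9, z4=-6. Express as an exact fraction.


Step 1: (z1-z3)(z2-z4) = 10 * 8 = 80
Step 2: (z1-z4)(z2-z3) = 7 * 11 = 77
Step 3: Cross-ratio = 80/77 = 80/77

80/77


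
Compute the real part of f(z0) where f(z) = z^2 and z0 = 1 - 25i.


Step 1: z0 = 1 - 25i
Step 2: z0^2 = 1^2 - (-25)^2 - 50i
Step 3: real part = 1 - 625 = -624

-624


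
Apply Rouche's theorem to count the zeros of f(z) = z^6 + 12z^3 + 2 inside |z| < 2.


Step 1: On |z| = 2 the three terms have sizes |z^6| = 2^6 = 64, |12z^3| = 12*2^3 = 96, |2| = 2
Step 2: The dominant term is g(z) = 12z^3; let h(z) = z^6 + 2 so f = g + h
Step 3: On |z| = 2: |g| = 96 and |h| <= 64 + 2 = 66
Step 4: Since 96 > 66, |h| < |g| on |z| = 2, so by Rouche f has the same number of zeros as g inside |z| < 2
Step 5: g(z) = 12z^3 has 3 zeros (at the origin, multiplicity 3) inside |z| < 2. Answer = 3

3


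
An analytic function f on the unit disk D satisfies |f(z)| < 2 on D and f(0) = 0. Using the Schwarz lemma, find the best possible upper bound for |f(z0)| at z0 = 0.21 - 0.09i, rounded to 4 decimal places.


Step 1: g = f/2 maps D -> D with g(0) = 0, so by the Schwarz lemma |g(z)| <= |z|, i.e. |f(z)| <= 2|z|; this is sharp (f(z) = 2z).
Step 2: |z0|^2 = 0.21^2 + (-0.09)^2 = 0.0522
Step 3: |z0| = sqrt(0.0522) = 0.228473
Step 4: Best bound = 2 * |z0| = 2 * 0.228473 = 0.4569

0.4569


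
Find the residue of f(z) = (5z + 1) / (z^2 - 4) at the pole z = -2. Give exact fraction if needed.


Step 1: Q(z) = z^2 - 4 = (z + 2)(z - 2)
Step 2: Q'(z) = 2z
Step 3: Q'(-2) = -4, P(-2) = -9
Step 4: Res = P(-2)/Q'(-2) = -9/(-4) = 9/4

9/4


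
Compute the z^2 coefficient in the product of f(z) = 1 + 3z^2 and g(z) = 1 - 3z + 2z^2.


Step 1: z^2 term in f*g comes from: (1)*(2z^2) + (0)*(-3z) + (3z^2)*(1)
Step 2: = 2 + 0 + 3
Step 3: = 5

5


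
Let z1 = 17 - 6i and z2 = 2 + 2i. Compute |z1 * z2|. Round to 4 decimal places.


Step 1: |z1| = sqrt(17^2 + (-6)^2) = sqrt(325)
Step 2: |z2| = sqrt(2^2 + 2^2) = sqrt(8)
Step 3: |z1*z2| = |z1|*|z2| = sqrt(325) * sqrt(8) = sqrt(325 * 8) = sqrt(2600)
Step 4: = 50.9902

50.9902


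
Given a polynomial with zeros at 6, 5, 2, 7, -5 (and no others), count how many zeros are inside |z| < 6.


Step 1: Check each root:
  z = 6: |6| = 6 >= 6
  z = 5: |5| = 5 < 6
  z = 2: |2| = 2 < 6
  z = 7: |7| = 7 >= 6
  z = -5: |-5| = 5 < 6
Step 2: Count = 3

3


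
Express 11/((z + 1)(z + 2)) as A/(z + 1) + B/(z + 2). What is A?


Step 1: Multiply both sides by (z + 1) and set z = -1
Step 2: A = 11 / (-1 + 2)
Step 3: A = 11 / 1
Step 4: A = 11

11


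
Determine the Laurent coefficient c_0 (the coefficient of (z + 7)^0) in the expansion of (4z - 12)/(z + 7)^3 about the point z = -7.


Step 1: Write the numerator in powers of (z + 7): 4z - 12 = 4(z + 7) + (4*(-7) - 12) = 4(z + 7) - 40
Step 2: Divide by (z + 7)^3: f(z) = -40(z + 7)^(-3) + 4(z + 7)^(-2)
Step 3: This finite sum is the Laurent series of f about z = -7.
Step 4: Only the powers -3 and -2 appear, so the coefficient of (z + 7)^0 = 0

0


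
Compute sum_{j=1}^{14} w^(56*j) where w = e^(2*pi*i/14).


Step 1: The sum sum_{j=1}^{n} w^(k*j) equals n if n | k, else 0.
Step 2: Here n = 14, k = 56
Step 3: Does n divide k? 14 | 56 -> True
Step 4: Sum = 14

14


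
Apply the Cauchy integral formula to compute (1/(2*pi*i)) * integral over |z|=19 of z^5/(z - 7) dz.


Step 1: f(z) = z^5, a = 7 is inside |z| = 19
Step 2: By Cauchy integral formula: (1/(2pi*i)) * integral = f(a)
Step 3: f(7) = 7^5 = 16807

16807


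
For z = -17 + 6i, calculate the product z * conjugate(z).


Step 1: conj(z) = -17 - 6i
Step 2: z * conj(z) = (-17)^2 + 6^2
Step 3: = 289 + 36 = 325

325


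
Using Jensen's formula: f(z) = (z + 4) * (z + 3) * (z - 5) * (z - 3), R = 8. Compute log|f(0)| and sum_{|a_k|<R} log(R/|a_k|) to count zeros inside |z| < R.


Jensen's formula: (1/2pi)*integral log|f(Re^it)|dt = log|f(0)| + sum_{|a_k|<R} log(R/|a_k|)
Step 1: f(0) = 4 * 3 * (-5) * (-3) = 180
Step 2: log|f(0)| = log|-4| + log|-3| + log|5| + log|3| = 5.193
Step 3: Zeros inside |z| < 8: -4, -3, 5, 3
Step 4: Jensen sum = log(8/4) + log(8/3) + log(8/5) + log(8/3) = 3.1248
Step 5: n(R) = number of terms in the Jensen sum = count of zeros inside |z| < 8 = 4

4


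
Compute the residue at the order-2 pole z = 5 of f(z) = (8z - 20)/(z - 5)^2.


Step 1: Pole of order 2 at z = 5
Step 2: Res = lim d/dz [(z - 5)^2 * f(z)] as z -> 5
Step 3: (z - 5)^2 * f(z) = 8z - 20
Step 4: d/dz[8z - 20] = 8

8


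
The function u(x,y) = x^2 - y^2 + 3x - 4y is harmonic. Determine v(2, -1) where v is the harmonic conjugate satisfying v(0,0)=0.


Step 1: v_x = -u_y = 2y + 4
Step 2: v_y = u_x = 2x + 3
Step 3: v = 2xy + 4x + 3y + C
Step 4: v(0,0) = 0 => C = 0
Step 5: v(2, -1) = 1

1


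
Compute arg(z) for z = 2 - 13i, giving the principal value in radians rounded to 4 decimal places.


Step 1: z = 2 - 13i
Step 2: arg(z) = atan2(-13, 2)
Step 3: arg(z) = -1.4181

-1.4181


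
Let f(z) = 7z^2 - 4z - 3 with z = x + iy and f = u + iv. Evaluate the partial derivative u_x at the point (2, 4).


Step 1: f(z) = 7(x+iy)^2 - 4(x+iy) - 3
Step 2: u = 7(x^2 - y^2) - 4x - 3
Step 3: u_x = 14x - 4
Step 4: At (2, 4): u_x = 28 - 4 = 24

24


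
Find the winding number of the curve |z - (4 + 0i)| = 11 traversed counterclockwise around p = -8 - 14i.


Step 1: Center c = (4, 0), radius = 11
Step 2: |p - c|^2 = (-12)^2 + (-14)^2 = 340
Step 3: r^2 = 121
Step 4: |p-c| > r so winding number = 0

0


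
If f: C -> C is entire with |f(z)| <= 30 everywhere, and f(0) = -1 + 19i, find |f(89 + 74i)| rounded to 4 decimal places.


Step 1: By Liouville's theorem, a bounded entire function is constant.
Step 2: f(z) = f(0) = -1 + 19i for all z.
Step 3: |f(w)| = |-1 + 19i| = sqrt(1 + 361)
Step 4: = 19.0263

19.0263


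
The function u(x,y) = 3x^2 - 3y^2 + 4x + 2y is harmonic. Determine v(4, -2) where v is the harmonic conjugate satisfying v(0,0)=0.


Step 1: v_x = -u_y = 6y - 2
Step 2: v_y = u_x = 6x + 4
Step 3: v = 6xy - 2x + 4y + C
Step 4: v(0,0) = 0 => C = 0
Step 5: v(4, -2) = -64

-64


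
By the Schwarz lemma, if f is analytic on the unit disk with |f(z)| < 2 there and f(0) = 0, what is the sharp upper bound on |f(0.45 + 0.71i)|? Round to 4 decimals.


Step 1: g = f/2 maps D -> D with g(0) = 0, so by the Schwarz lemma |g(z)| <= |z|, i.e. |f(z)| <= 2|z|; this is sharp (f(z) = 2z).
Step 2: |z0|^2 = 0.45^2 + 0.71^2 = 0.7066
Step 3: |z0| = sqrt(0.7066) = 0.840595
Step 4: Best bound = 2 * |z0| = 2 * 0.840595 = 1.6812

1.6812


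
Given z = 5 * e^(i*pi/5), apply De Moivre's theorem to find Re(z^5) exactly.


Step 1: By De Moivre's theorem, z^5 = 5^5 * e^(i*5*pi/5) = 3125 * (cos(pi) + i*sin(pi))
Step 2: |z|^5 = 5^5 = 3125
Step 3: The angle pi already lies in [0, 2*pi)
Step 4: cos(pi) = -1
Step 5: Re(z^5) = 3125 * (-1) = -3125

-3125


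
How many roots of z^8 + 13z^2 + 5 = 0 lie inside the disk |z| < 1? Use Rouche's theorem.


Step 1: On |z| = 1 the three terms have sizes |z^8| = 1^8 = 1, |13z^2| = 13*1^2 = 13, |5| = 5
Step 2: The dominant term is g(z) = 13z^2; let h(z) = z^8 + 5 so f = g + h
Step 3: On |z| = 1: |g| = 13 and |h| <= 1 + 5 = 6
Step 4: Since 13 > 6, |h| < |g| on |z| = 1, so by Rouche f has the same number of zeros as g inside |z| < 1
Step 5: g(z) = 13z^2 has 2 zeros (at the origin, multiplicity 2) inside |z| < 1. Answer = 2

2


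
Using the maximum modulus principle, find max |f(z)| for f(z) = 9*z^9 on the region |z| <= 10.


Step 1: On |z| = 10, |f(z)| = 9 * |z|^9 = 9 * 10^9
Step 2: By maximum modulus principle, maximum is on boundary.
Step 3: Maximum = 9 * 1000000000 = 9000000000

9000000000


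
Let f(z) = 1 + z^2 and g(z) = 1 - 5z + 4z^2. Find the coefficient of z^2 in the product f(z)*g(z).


Step 1: z^2 term in f*g comes from: (1)*(4z^2) + (0)*(-5z) + (z^2)*(1)
Step 2: = 4 + 0 + 1
Step 3: = 5

5


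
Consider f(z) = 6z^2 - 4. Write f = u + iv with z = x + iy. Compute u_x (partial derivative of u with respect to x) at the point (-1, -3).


Step 1: f(z) = 6(x+iy)^2 - 4
Step 2: u = 6(x^2 - y^2) - 4
Step 3: u_x = 12x + 0
Step 4: At (-1, -3): u_x = -12 + 0 = -12

-12


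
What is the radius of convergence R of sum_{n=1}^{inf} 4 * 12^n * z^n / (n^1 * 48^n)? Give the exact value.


Step 1: General term a_n = 4 * 12^n / (n^1 * 48^n)
Step 2: By the root test, |a_n|^(1/n) = 4^(1/n) * 12 / (n^(1/n) * 48) -> 12/48 as n -> infinity (since 4^(1/n) -> 1 and n^(1/n) -> 1)
Step 3: R = 1/lim|a_n|^(1/n) = 48/12 = 4

4


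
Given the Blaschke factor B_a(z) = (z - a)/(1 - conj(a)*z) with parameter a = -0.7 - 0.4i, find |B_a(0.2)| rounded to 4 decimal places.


Step 1: Numerator z0 - a = 0.2 - (-0.7 - 0.4i) = 0.9 + 0.4i
Step 2: Denominator 1 - conj(a)*z0 = 1 - (-0.7 + 0.4i)*0.2 = 1.14 - 0.08i
Step 3: |z0 - a|^2 = 0.9^2 + 0.4^2 = 0.97; |1 - conj(a)*z0|^2 = 1.14^2 + (-0.08)^2 = 1.306
Step 4: |B_a(0.2)| = sqrt(0.97 / 1.306) = sqrt(0.742726)
Step 5: = 0.8618

0.8618


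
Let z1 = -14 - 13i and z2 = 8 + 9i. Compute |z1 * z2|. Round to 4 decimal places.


Step 1: |z1| = sqrt((-14)^2 + (-13)^2) = sqrt(365)
Step 2: |z2| = sqrt(8^2 + 9^2) = sqrt(145)
Step 3: |z1*z2| = |z1|*|z2| = sqrt(365) * sqrt(145) = sqrt(365 * 145) = sqrt(52925)
Step 4: = 230.0543

230.0543


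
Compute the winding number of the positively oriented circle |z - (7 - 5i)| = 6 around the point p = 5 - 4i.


Step 1: Center c = (7, -5), radius = 6
Step 2: |p - c|^2 = (-2)^2 + 1^2 = 5
Step 3: r^2 = 36
Step 4: |p-c| < r so winding number = 1

1


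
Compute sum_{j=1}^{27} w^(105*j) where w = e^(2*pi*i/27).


Step 1: The sum sum_{j=1}^{n} w^(k*j) equals n if n | k, else 0.
Step 2: Here n = 27, k = 105
Step 3: Does n divide k? 27 | 105 -> False
Step 4: Sum = 0

0


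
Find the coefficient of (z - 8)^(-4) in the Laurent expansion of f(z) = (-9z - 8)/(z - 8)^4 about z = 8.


Step 1: Write the numerator in powers of (z - 8): -9z - 8 = -9(z - 8) + (-9*8 - 8) = -9(z - 8) - 80
Step 2: Divide by (z - 8)^4: f(z) = -80(z - 8)^(-4) - 9(z - 8)^(-3)
Step 3: This finite sum is the Laurent series of f about z = 8.
Step 4: Coefficient of (z - 8)^(-4) = -9*8 - 8 = -80

-80


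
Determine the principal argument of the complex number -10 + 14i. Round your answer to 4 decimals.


Step 1: z = -10 + 14i
Step 2: arg(z) = atan2(14, -10)
Step 3: arg(z) = 2.191

2.191


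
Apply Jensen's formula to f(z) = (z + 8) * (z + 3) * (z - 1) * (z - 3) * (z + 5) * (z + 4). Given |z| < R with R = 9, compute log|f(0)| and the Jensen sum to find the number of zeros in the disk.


Jensen's formula: (1/2pi)*integral log|f(Re^it)|dt = log|f(0)| + sum_{|a_k|<R} log(R/|a_k|)
Step 1: f(0) = 8 * 3 * (-1) * (-3) * 5 * 4 = 1440
Step 2: log|f(0)| = log|-8| + log|-3| + log|1| + log|3| + log|-5| + log|-4| = 7.2724
Step 3: Zeros inside |z| < 9: -8, -3, 1, 3, -5, -4
Step 4: Jensen sum = log(9/8) + log(9/3) + log(9/1) + log(9/3) + log(9/5) + log(9/4) = 5.9109
Step 5: n(R) = number of terms in the Jensen sum = count of zeros inside |z| < 9 = 6

6


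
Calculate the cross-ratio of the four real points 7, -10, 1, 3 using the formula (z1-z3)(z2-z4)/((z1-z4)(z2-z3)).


Step 1: (z1-z3)(z2-z4) = 6 * (-13) = -78
Step 2: (z1-z4)(z2-z3) = 4 * (-11) = -44
Step 3: Cross-ratio = 78/44 = 39/22

39/22


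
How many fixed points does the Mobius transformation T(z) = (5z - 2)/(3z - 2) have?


Step 1: Fixed points satisfy T(z) = z
Step 2: 3z^2 - 7z + 2 = 0
Step 3: Discriminant = (-7)^2 - 4*3*2 = 25
Step 4: Number of fixed points = 2

2


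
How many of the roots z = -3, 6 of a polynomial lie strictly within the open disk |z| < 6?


Step 1: Check each root:
  z = -3: |-3| = 3 < 6
  z = 6: |6| = 6 >= 6
Step 2: Count = 1

1


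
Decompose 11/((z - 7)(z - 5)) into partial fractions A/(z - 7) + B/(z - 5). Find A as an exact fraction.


Step 1: Multiply both sides by (z - 7) and set z = 7
Step 2: A = 11 / (7 - 5)
Step 3: A = 11 / 2
Step 4: A = 11/2

11/2


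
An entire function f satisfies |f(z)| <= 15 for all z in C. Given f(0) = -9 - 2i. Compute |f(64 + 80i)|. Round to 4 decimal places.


Step 1: By Liouville's theorem, a bounded entire function is constant.
Step 2: f(z) = f(0) = -9 - 2i for all z.
Step 3: |f(w)| = |-9 - 2i| = sqrt(81 + 4)
Step 4: = 9.2195

9.2195


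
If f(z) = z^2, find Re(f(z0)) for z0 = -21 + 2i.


Step 1: z0 = -21 + 2i
Step 2: z0^2 = (-21)^2 - 2^2 - 84i
Step 3: real part = 441 - 4 = 437

437


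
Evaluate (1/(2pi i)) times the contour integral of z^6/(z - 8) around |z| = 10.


Step 1: f(z) = z^6, a = 8 is inside |z| = 10
Step 2: By Cauchy integral formula: (1/(2pi*i)) * integral = f(a)
Step 3: f(8) = 8^6 = 262144

262144


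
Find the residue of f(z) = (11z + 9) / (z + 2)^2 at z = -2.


Step 1: Pole of order 2 at z = -2
Step 2: Res = lim d/dz [(z + 2)^2 * f(z)] as z -> -2
Step 3: (z + 2)^2 * f(z) = 11z + 9
Step 4: d/dz[11z + 9] = 11

11


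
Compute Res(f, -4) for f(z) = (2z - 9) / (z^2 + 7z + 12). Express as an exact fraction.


Step 1: Q(z) = z^2 + 7z + 12 = (z + 4)(z + 3)
Step 2: Q'(z) = 2z + 7
Step 3: Q'(-4) = -1, P(-4) = -17
Step 4: Res = P(-4)/Q'(-4) = -17/(-1) = 17

17


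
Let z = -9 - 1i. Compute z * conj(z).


Step 1: conj(z) = -9 + 1i
Step 2: z * conj(z) = (-9)^2 + (-1)^2
Step 3: = 81 + 1 = 82

82


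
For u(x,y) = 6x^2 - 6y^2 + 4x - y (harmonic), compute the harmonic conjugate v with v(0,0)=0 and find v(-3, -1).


Step 1: v_x = -u_y = 12y + 1
Step 2: v_y = u_x = 12x + 4
Step 3: v = 12xy + x + 4y + C
Step 4: v(0,0) = 0 => C = 0
Step 5: v(-3, -1) = 29

29


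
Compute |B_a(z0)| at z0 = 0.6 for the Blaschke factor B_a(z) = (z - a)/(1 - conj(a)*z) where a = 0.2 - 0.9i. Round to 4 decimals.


Step 1: Numerator z0 - a = 0.6 - (0.2 - 0.9i) = 0.4 + 0.9i
Step 2: Denominator 1 - conj(a)*z0 = 1 - (0.2 + 0.9i)*0.6 = 0.88 - 0.54i
Step 3: |z0 - a|^2 = 0.4^2 + 0.9^2 = 0.97; |1 - conj(a)*z0|^2 = 0.88^2 + (-0.54)^2 = 1.066
Step 4: |B_a(0.6)| = sqrt(0.97 / 1.066) = sqrt(0.909944)
Step 5: = 0.9539

0.9539


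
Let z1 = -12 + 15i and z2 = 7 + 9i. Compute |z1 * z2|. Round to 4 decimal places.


Step 1: |z1| = sqrt((-12)^2 + 15^2) = sqrt(369)
Step 2: |z2| = sqrt(7^2 + 9^2) = sqrt(130)
Step 3: |z1*z2| = |z1|*|z2| = sqrt(369) * sqrt(130) = sqrt(369 * 130) = sqrt(47970)
Step 4: = 219.0205

219.0205


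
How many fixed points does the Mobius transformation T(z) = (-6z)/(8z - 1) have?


Step 1: Fixed points satisfy T(z) = z
Step 2: 8z^2 + 5z = 0
Step 3: Discriminant = 5^2 - 4*8*0 = 25
Step 4: Number of fixed points = 2

2


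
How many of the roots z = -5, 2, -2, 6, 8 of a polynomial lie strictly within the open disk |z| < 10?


Step 1: Check each root:
  z = -5: |-5| = 5 < 10
  z = 2: |2| = 2 < 10
  z = -2: |-2| = 2 < 10
  z = 6: |6| = 6 < 10
  z = 8: |8| = 8 < 10
Step 2: Count = 5

5


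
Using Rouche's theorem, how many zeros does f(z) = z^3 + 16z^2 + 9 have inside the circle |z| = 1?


Step 1: On |z| = 1 the three terms have sizes |z^3| = 1^3 = 1, |16z^2| = 16*1^2 = 16, |9| = 9
Step 2: The dominant term is g(z) = 16z^2; let h(z) = z^3 + 9 so f = g + h
Step 3: On |z| = 1: |g| = 16 and |h| <= 1 + 9 = 10
Step 4: Since 16 > 10, |h| < |g| on |z| = 1, so by Rouche f has the same number of zeros as g inside |z| < 1
Step 5: g(z) = 16z^2 has 2 zeros (at the origin, multiplicity 2) inside |z| < 1. Answer = 2

2


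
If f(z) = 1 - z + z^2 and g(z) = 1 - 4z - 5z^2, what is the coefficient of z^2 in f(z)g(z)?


Step 1: z^2 term in f*g comes from: (1)*(-5z^2) + (-z)*(-4z) + (z^2)*(1)
Step 2: = -5 + 4 + 1
Step 3: = 0

0


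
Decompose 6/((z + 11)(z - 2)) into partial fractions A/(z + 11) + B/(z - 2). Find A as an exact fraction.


Step 1: Multiply both sides by (z + 11) and set z = -11
Step 2: A = 6 / (-11 - 2)
Step 3: A = 6 / (-13)
Step 4: A = -6/13

-6/13


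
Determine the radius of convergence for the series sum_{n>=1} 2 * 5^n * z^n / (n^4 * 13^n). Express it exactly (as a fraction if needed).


Step 1: General term a_n = 2 * 5^n / (n^4 * 13^n)
Step 2: By the root test, |a_n|^(1/n) = 2^(1/n) * 5 / (n^(4/n) * 13) -> 5/13 as n -> infinity (since 2^(1/n) -> 1 and n^(4/n) -> 1)
Step 3: R = 1/lim|a_n|^(1/n) = 13/5

13/5


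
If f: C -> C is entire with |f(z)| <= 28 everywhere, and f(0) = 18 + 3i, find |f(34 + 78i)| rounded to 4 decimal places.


Step 1: By Liouville's theorem, a bounded entire function is constant.
Step 2: f(z) = f(0) = 18 + 3i for all z.
Step 3: |f(w)| = |18 + 3i| = sqrt(324 + 9)
Step 4: = 18.2483

18.2483


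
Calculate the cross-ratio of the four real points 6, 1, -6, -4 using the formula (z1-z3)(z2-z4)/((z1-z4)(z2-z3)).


Step 1: (z1-z3)(z2-z4) = 12 * 5 = 60
Step 2: (z1-z4)(z2-z3) = 10 * 7 = 70
Step 3: Cross-ratio = 60/70 = 6/7

6/7


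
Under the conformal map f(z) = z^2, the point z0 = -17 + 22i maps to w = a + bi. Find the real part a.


Step 1: z0 = -17 + 22i
Step 2: z0^2 = (-17)^2 - 22^2 - 748i
Step 3: real part = 289 - 484 = -195

-195


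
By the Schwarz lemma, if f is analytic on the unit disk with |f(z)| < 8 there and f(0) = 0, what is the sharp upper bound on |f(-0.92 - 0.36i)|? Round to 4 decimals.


Step 1: g = f/8 maps D -> D with g(0) = 0, so by the Schwarz lemma |g(z)| <= |z|, i.e. |f(z)| <= 8|z|; this is sharp (f(z) = 8z).
Step 2: |z0|^2 = (-0.92)^2 + (-0.36)^2 = 0.976
Step 3: |z0| = sqrt(0.976) = 0.987927
Step 4: Best bound = 8 * |z0| = 8 * 0.987927 = 7.9034

7.9034


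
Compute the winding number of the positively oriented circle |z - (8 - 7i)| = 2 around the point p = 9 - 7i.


Step 1: Center c = (8, -7), radius = 2
Step 2: |p - c|^2 = 1^2 + 0^2 = 1
Step 3: r^2 = 4
Step 4: |p-c| < r so winding number = 1

1


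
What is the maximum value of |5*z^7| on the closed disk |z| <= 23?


Step 1: On |z| = 23, |f(z)| = 5 * |z|^7 = 5 * 23^7
Step 2: By maximum modulus principle, maximum is on boundary.
Step 3: Maximum = 5 * 3404825447 = 17024127235

17024127235


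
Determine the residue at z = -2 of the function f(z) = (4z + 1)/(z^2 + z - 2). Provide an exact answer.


Step 1: Q(z) = z^2 + z - 2 = (z + 2)(z - 1)
Step 2: Q'(z) = 2z + 1
Step 3: Q'(-2) = -3, P(-2) = -7
Step 4: Res = P(-2)/Q'(-2) = -7/(-3) = 7/3

7/3


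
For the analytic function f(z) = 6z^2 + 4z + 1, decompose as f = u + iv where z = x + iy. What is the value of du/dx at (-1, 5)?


Step 1: f(z) = 6(x+iy)^2 + 4(x+iy) + 1
Step 2: u = 6(x^2 - y^2) + 4x + 1
Step 3: u_x = 12x + 4
Step 4: At (-1, 5): u_x = -12 + 4 = -8

-8


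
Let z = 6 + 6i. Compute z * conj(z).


Step 1: conj(z) = 6 - 6i
Step 2: z * conj(z) = 6^2 + 6^2
Step 3: = 36 + 36 = 72

72


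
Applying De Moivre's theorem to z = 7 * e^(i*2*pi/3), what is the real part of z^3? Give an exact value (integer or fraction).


Step 1: By De Moivre's theorem, z^3 = 7^3 * e^(i*3*2*pi/3) = 343 * (cos(2*pi) + i*sin(2*pi))
Step 2: |z|^3 = 7^3 = 343
Step 3: Reduce the angle mod 2*pi: 2*pi - 2*pi = 0
Step 4: cos(0) = 1
Step 5: Re(z^3) = 343 * 1 = 343

343


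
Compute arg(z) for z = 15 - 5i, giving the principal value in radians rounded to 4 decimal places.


Step 1: z = 15 - 5i
Step 2: arg(z) = atan2(-5, 15)
Step 3: arg(z) = -0.3218

-0.3218


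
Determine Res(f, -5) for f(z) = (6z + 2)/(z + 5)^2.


Step 1: Pole of order 2 at z = -5
Step 2: Res = lim d/dz [(z + 5)^2 * f(z)] as z -> -5
Step 3: (z + 5)^2 * f(z) = 6z + 2
Step 4: d/dz[6z + 2] = 6

6


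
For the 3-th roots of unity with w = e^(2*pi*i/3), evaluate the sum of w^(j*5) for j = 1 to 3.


Step 1: The sum sum_{j=1}^{n} w^(k*j) equals n if n | k, else 0.
Step 2: Here n = 3, k = 5
Step 3: Does n divide k? 3 | 5 -> False
Step 4: Sum = 0

0


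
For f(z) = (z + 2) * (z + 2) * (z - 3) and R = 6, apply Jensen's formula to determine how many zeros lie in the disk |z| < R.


Jensen's formula: (1/2pi)*integral log|f(Re^it)|dt = log|f(0)| + sum_{|a_k|<R} log(R/|a_k|)
Step 1: f(0) = 2 * 2 * (-3) = -12
Step 2: log|f(0)| = log|-2| + log|-2| + log|3| = 2.4849
Step 3: Zeros inside |z| < 6: -2, -2, 3
Step 4: Jensen sum = log(6/2) + log(6/2) + log(6/3) = 2.8904
Step 5: n(R) = number of terms in the Jensen sum = count of zeros inside |z| < 6 = 3

3


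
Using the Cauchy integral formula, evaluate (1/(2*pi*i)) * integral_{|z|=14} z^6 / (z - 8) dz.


Step 1: f(z) = z^6, a = 8 is inside |z| = 14
Step 2: By Cauchy integral formula: (1/(2pi*i)) * integral = f(a)
Step 3: f(8) = 8^6 = 262144

262144


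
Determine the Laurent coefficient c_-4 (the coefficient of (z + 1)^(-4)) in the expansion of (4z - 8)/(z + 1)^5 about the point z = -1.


Step 1: Write the numerator in powers of (z + 1): 4z - 8 = 4(z + 1) + (4*(-1) - 8) = 4(z + 1) - 12
Step 2: Divide by (z + 1)^5: f(z) = -12(z + 1)^(-5) + 4(z + 1)^(-4)
Step 3: This finite sum is the Laurent series of f about z = -1.
Step 4: Coefficient of (z + 1)^(-4) = coefficient of (z + 1) in the re-centred numerator = 4

4


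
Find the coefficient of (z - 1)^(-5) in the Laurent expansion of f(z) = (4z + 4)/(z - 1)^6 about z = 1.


Step 1: Write the numerator in powers of (z - 1): 4z + 4 = 4(z - 1) + (4*1 + 4) = 4(z - 1) + 8
Step 2: Divide by (z - 1)^6: f(z) = 8(z - 1)^(-6) + 4(z - 1)^(-5)
Step 3: This finite sum is the Laurent series of f about z = 1.
Step 4: Coefficient of (z - 1)^(-5) = coefficient of (z - 1) in the re-centred numerator = 4

4


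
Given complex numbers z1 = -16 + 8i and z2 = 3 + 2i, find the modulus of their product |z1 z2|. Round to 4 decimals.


Step 1: |z1| = sqrt((-16)^2 + 8^2) = sqrt(320)
Step 2: |z2| = sqrt(3^2 + 2^2) = sqrt(13)
Step 3: |z1*z2| = |z1|*|z2| = sqrt(320) * sqrt(13) = sqrt(320 * 13) = sqrt(4160)
Step 4: = 64.4981

64.4981


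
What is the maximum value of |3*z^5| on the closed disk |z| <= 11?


Step 1: On |z| = 11, |f(z)| = 3 * |z|^5 = 3 * 11^5
Step 2: By maximum modulus principle, maximum is on boundary.
Step 3: Maximum = 3 * 161051 = 483153

483153


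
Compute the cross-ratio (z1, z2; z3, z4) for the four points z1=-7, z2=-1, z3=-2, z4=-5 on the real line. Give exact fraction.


Step 1: (z1-z3)(z2-z4) = (-5) * 4 = -20
Step 2: (z1-z4)(z2-z3) = (-2) * 1 = -2
Step 3: Cross-ratio = 20/2 = 10

10


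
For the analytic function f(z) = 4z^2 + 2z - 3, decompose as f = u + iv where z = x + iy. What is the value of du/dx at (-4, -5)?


Step 1: f(z) = 4(x+iy)^2 + 2(x+iy) - 3
Step 2: u = 4(x^2 - y^2) + 2x - 3
Step 3: u_x = 8x + 2
Step 4: At (-4, -5): u_x = -32 + 2 = -30

-30


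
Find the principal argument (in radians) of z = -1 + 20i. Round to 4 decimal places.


Step 1: z = -1 + 20i
Step 2: arg(z) = atan2(20, -1)
Step 3: arg(z) = 1.6208

1.6208


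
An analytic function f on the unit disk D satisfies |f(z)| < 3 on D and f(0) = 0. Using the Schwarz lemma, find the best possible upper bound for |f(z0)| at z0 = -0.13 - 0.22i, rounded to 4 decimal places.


Step 1: g = f/3 maps D -> D with g(0) = 0, so by the Schwarz lemma |g(z)| <= |z|, i.e. |f(z)| <= 3|z|; this is sharp (f(z) = 3z).
Step 2: |z0|^2 = (-0.13)^2 + (-0.22)^2 = 0.0653
Step 3: |z0| = sqrt(0.0653) = 0.255539
Step 4: Best bound = 3 * |z0| = 3 * 0.255539 = 0.7666

0.7666
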